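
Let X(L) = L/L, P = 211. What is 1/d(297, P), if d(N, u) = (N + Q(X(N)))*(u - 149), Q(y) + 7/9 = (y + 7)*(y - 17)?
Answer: 9/93868 ≈ 9.5879e-5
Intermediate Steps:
X(L) = 1
Q(y) = -7/9 + (-17 + y)*(7 + y) (Q(y) = -7/9 + (y + 7)*(y - 17) = -7/9 + (7 + y)*(-17 + y) = -7/9 + (-17 + y)*(7 + y))
d(N, u) = (-149 + u)*(-1159/9 + N) (d(N, u) = (N + (-1078/9 + 1² - 10*1))*(u - 149) = (N + (-1078/9 + 1 - 10))*(-149 + u) = (N - 1159/9)*(-149 + u) = (-1159/9 + N)*(-149 + u) = (-149 + u)*(-1159/9 + N))
1/d(297, P) = 1/(172691/9 - 149*297 - 1159/9*211 + 297*211) = 1/(172691/9 - 44253 - 244549/9 + 62667) = 1/(93868/9) = 9/93868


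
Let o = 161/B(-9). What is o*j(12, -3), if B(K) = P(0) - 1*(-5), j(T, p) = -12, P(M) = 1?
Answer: -322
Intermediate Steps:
B(K) = 6 (B(K) = 1 - 1*(-5) = 1 + 5 = 6)
o = 161/6 ≈ 26.833
o*j(12, -3) = (161/6)*(-12) = -322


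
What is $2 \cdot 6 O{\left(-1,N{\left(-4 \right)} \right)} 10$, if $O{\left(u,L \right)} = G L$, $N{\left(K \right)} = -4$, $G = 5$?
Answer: $-2400$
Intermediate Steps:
$O{\left(u,L \right)} = 5 L$
$2 \cdot 6 O{\left(-1,N{\left(-4 \right)} \right)} 10 = 2 \cdot 6 \cdot 5 \left(-4\right) 10 = 12 \left(-20\right) 10 = \left(-240\right) 10 = -2400$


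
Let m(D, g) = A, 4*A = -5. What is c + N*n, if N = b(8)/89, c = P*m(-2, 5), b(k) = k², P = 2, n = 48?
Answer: 5699/178 ≈ 32.017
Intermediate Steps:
A = -5/4 (A = (¼)*(-5) = -5/4 ≈ -1.2500)
m(D, g) = -5/4
c = -5/2 (c = 2*(-5/4) = -5/2 ≈ -2.5000)
N = 64/89 (N = 8²/89 = 64*(1/89) = 64/89 ≈ 0.71910)
c + N*n = -5/2 + (64/89)*48 = -5/2 + 3072/89 = 5699/178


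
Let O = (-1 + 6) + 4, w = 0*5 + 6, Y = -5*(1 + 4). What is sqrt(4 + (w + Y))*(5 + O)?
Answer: 14*I*sqrt(15) ≈ 54.222*I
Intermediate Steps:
Y = -25 (Y = -5*5 = -25)
w = 6 (w = 0 + 6 = 6)
O = 9 (O = 5 + 4 = 9)
sqrt(4 + (w + Y))*(5 + O) = sqrt(4 + (6 - 25))*(5 + 9) = sqrt(4 - 19)*14 = sqrt(-15)*14 = (I*sqrt(15))*14 = 14*I*sqrt(15)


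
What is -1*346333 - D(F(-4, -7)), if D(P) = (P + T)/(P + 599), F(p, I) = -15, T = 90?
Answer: -202258547/584 ≈ -3.4633e+5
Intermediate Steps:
D(P) = (90 + P)/(599 + P) (D(P) = (P + 90)/(P + 599) = (90 + P)/(599 + P))
-1*346333 - D(F(-4, -7)) = -1*346333 - (90 - 15)/(599 - 15) = -346333 - 75/584 = -202258547/584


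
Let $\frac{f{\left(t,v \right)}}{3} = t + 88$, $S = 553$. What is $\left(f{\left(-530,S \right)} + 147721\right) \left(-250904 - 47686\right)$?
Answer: $-43712083050$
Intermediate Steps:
$f{\left(t,v \right)} = 264 + 3 t$ ($f{\left(t,v \right)} = 3 \left(t + 88\right) = 3 \left(88 + t\right) = 264 + 3 t$)
$\left(f{\left(-530,S \right)} + 147721\right) \left(-250904 - 47686\right) = \left(\left(264 + 3 \left(-530\right)\right) + 147721\right) \left(-250904 - 47686\right) = \left(\left(264 - 1590\right) + 147721\right) \left(-298590\right) = \left(-1326 + 147721\right) \left(-298590\right) = 146395 \left(-298590\right) = -43712083050$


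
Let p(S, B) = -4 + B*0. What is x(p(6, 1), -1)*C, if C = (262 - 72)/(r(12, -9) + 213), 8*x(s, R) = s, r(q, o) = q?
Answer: -19/45 ≈ -0.42222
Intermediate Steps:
p(S, B) = -4 (p(S, B) = -4 + 0 = -4)
x(s, R) = s/8
C = 38/45 (C = (262 - 72)/(12 + 213) = 190/225 = 190*(1/225) = 38/45 ≈ 0.84444)
x(p(6, 1), -1)*C = ((⅛)*(-4))*(38/45) = -½*38/45 = -19/45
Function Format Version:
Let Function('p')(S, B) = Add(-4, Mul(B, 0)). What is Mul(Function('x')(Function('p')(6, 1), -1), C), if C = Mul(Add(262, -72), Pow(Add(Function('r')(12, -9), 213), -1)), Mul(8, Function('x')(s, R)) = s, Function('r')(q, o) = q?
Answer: Rational(-19, 45) ≈ -0.42222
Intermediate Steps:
Function('p')(S, B) = -4 (Function('p')(S, B) = Add(-4, 0) = -4)
Function('x')(s, R) = Mul(Rational(1, 8), s)
C = Rational(38, 45) (C = Mul(Add(262, -72), Pow(Add(12, 213), -1)) = Mul(190, Pow(225, -1)) = Mul(190, Rational(1, 225)) = Rational(38, 45) ≈ 0.84444)
Mul(Function('x')(Function('p')(6, 1), -1), C) = Mul(Mul(Rational(1, 8), -4), Rational(38, 45)) = Mul(Rational(-1, 2), Rational(38, 45)) = Rational(-19, 45)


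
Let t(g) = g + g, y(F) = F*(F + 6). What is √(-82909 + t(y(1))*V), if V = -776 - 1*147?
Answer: I*√95831 ≈ 309.57*I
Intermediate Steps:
y(F) = F*(6 + F)
t(g) = 2*g
V = -923 (V = -776 - 147 = -923)
√(-82909 + t(y(1))*V) = √(-82909 + (2*(1*(6 + 1)))*(-923)) = √(-82909 + (2*(1*7))*(-923)) = √(-82909 + (2*7)*(-923)) = √(-82909 + 14*(-923)) = √(-82909 - 12922) = √(-95831) = I*√95831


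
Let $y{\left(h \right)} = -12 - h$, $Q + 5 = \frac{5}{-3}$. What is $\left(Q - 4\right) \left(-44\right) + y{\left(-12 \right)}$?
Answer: $\frac{1408}{3} \approx 469.33$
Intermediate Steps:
$Q = - \frac{20}{3}$ ($Q = -5 + \frac{5}{-3} = -5 + 5 \left(- \frac{1}{3}\right) = -5 - \frac{5}{3} = - \frac{20}{3} \approx -6.6667$)
$\left(Q - 4\right) \left(-44\right) + y{\left(-12 \right)} = \left(- \frac{20}{3} - 4\right) \left(-44\right) - 0 = \left(- \frac{20}{3} - 4\right) \left(-44\right) + \left(-12 + 12\right) = \left(- \frac{32}{3}\right) \left(-44\right) + 0 = \frac{1408}{3} + 0 = \frac{1408}{3}$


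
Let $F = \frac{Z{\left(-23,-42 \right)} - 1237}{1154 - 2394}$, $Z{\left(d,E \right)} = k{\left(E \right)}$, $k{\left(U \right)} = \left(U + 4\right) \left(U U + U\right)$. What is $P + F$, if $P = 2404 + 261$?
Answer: $\frac{3371273}{1240} \approx 2718.8$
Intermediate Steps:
$P = 2665$
$k{\left(U \right)} = \left(4 + U\right) \left(U + U^{2}\right)$ ($k{\left(U \right)} = \left(4 + U\right) \left(U^{2} + U\right) = \left(4 + U\right) \left(U + U^{2}\right)$)
$Z{\left(d,E \right)} = E \left(4 + E^{2} + 5 E\right)$
$F = \frac{66673}{1240}$ ($F = \frac{- 42 \left(4 + \left(-42\right)^{2} + 5 \left(-42\right)\right) - 1237}{1154 - 2394} = \frac{- 42 \left(4 + 1764 - 210\right) - 1237}{-1240} = \left(\left(-42\right) 1558 - 1237\right) \left(- \frac{1}{1240}\right) = \left(-65436 - 1237\right) \left(- \frac{1}{1240}\right) = \left(-66673\right) \left(- \frac{1}{1240}\right) = \frac{66673}{1240} \approx 53.769$)
$P + F = 2665 + \frac{66673}{1240} = \frac{3371273}{1240}$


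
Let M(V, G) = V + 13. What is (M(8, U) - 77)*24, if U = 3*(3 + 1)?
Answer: -1344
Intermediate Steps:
U = 12 (U = 3*4 = 12)
M(V, G) = 13 + V
(M(8, U) - 77)*24 = ((13 + 8) - 77)*24 = (21 - 77)*24 = -56*24 = -1344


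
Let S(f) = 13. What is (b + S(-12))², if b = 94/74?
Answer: 278784/1369 ≈ 203.64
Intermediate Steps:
b = 47/37 (b = 94*(1/74) = 47/37 ≈ 1.2703)
(b + S(-12))² = (47/37 + 13)² = (528/37)² = 278784/1369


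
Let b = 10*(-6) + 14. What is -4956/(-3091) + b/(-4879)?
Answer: 24322510/15080989 ≈ 1.6128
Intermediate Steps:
b = -46 (b = -60 + 14 = -46)
-4956/(-3091) + b/(-4879) = -4956/(-3091) - 46/(-4879) = -4956*(-1/3091) - 46*(-1/4879) = 4956/3091 + 46/4879 = 24322510/15080989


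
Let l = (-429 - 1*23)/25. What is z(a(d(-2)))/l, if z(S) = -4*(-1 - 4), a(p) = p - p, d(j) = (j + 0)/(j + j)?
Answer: -125/113 ≈ -1.1062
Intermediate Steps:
l = -452/25 (l = (-429 - 23)*(1/25) = -452*1/25 = -452/25 ≈ -18.080)
d(j) = ½ (d(j) = j/((2*j)) = j*(1/(2*j)) = ½)
a(p) = 0
z(S) = 20 (z(S) = -4*(-5) = 20)
z(a(d(-2)))/l = 20/(-452/25) = 20*(-25/452) = -125/113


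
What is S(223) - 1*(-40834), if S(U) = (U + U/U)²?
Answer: 91010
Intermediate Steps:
S(U) = (1 + U)² (S(U) = (U + 1)² = (1 + U)²)
S(223) - 1*(-40834) = (1 + 223)² - 1*(-40834) = 224² + 40834 = 50176 + 40834 = 91010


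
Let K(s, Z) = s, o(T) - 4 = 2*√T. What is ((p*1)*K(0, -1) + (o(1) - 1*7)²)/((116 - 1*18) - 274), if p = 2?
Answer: -1/176 ≈ -0.0056818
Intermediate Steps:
o(T) = 4 + 2*√T
((p*1)*K(0, -1) + (o(1) - 1*7)²)/((116 - 1*18) - 274) = ((2*1)*0 + ((4 + 2*√1) - 1*7)²)/((116 - 1*18) - 274) = (2*0 + ((4 + 2*1) - 7)²)/((116 - 18) - 274) = (0 + ((4 + 2) - 7)²)/(98 - 274) = (0 + (6 - 7)²)/(-176) = (0 + (-1)²)*(-1/176) = (0 + 1)*(-1/176) = 1*(-1/176) = -1/176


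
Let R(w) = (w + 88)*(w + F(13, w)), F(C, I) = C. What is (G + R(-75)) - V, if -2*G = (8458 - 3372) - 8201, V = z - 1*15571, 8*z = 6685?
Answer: 123895/8 ≈ 15487.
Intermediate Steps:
z = 6685/8 (z = (⅛)*6685 = 6685/8 ≈ 835.63)
V = -117883/8 (V = 6685/8 - 1*15571 = 6685/8 - 15571 = -117883/8 ≈ -14735.)
G = 3115/2 (G = -((8458 - 3372) - 8201)/2 = -(5086 - 8201)/2 = -½*(-3115) = 3115/2 ≈ 1557.5)
R(w) = (13 + w)*(88 + w) (R(w) = (w + 88)*(w + 13) = (88 + w)*(13 + w) = (13 + w)*(88 + w))
(G + R(-75)) - V = (3115/2 + (1144 + (-75)² + 101*(-75))) - 1*(-117883/8) = (3115/2 + (1144 + 5625 - 7575)) + 117883/8 = (3115/2 - 806) + 117883/8 = 1503/2 + 117883/8 = 123895/8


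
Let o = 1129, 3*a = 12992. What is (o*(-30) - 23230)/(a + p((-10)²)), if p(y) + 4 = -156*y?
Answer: 8565/1691 ≈ 5.0650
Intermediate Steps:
a = 12992/3 (a = (⅓)*12992 = 12992/3 ≈ 4330.7)
p(y) = -4 - 156*y
(o*(-30) - 23230)/(a + p((-10)²)) = (1129*(-30) - 23230)/(12992/3 + (-4 - 156*(-10)²)) = (-33870 - 23230)/(12992/3 + (-4 - 156*100)) = -57100/(12992/3 + (-4 - 15600)) = -57100/(12992/3 - 15604) = -57100/(-33820/3) = -57100*(-3/33820) = 8565/1691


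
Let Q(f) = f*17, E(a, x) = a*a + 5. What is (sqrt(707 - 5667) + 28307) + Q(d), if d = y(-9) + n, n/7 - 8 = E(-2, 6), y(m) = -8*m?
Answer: 31554 + 4*I*sqrt(310) ≈ 31554.0 + 70.427*I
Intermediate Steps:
E(a, x) = 5 + a**2 (E(a, x) = a**2 + 5 = 5 + a**2)
n = 119 (n = 56 + 7*(5 + (-2)**2) = 56 + 7*(5 + 4) = 56 + 7*9 = 56 + 63 = 119)
d = 191 (d = -8*(-9) + 119 = 72 + 119 = 191)
Q(f) = 17*f
(sqrt(707 - 5667) + 28307) + Q(d) = (sqrt(707 - 5667) + 28307) + 17*191 = (sqrt(-4960) + 28307) + 3247 = (4*I*sqrt(310) + 28307) + 3247 = (28307 + 4*I*sqrt(310)) + 3247 = 31554 + 4*I*sqrt(310)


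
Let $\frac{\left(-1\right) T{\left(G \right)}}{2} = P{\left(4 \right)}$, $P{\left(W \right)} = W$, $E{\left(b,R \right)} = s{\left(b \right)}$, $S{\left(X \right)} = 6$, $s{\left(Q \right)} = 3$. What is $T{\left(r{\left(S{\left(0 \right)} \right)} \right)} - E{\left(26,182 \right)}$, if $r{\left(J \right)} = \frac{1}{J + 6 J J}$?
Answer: $-11$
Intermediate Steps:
$E{\left(b,R \right)} = 3$
$r{\left(J \right)} = \frac{1}{J + 6 J^{2}}$
$T{\left(G \right)} = -8$ ($T{\left(G \right)} = \left(-2\right) 4 = -8$)
$T{\left(r{\left(S{\left(0 \right)} \right)} \right)} - E{\left(26,182 \right)} = -8 - 3 = -11$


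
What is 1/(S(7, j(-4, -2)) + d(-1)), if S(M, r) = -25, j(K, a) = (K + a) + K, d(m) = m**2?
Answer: -1/24 ≈ -0.041667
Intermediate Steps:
j(K, a) = a + 2*K
1/(S(7, j(-4, -2)) + d(-1)) = 1/(-25 + (-1)**2) = 1/(-25 + 1) = 1/(-24) = -1/24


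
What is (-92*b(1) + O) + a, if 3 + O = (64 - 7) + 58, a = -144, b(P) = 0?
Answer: -32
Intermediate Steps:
O = 112 (O = -3 + ((64 - 7) + 58) = -3 + (57 + 58) = -3 + 115 = 112)
(-92*b(1) + O) + a = (-92*0 + 112) - 144 = (0 + 112) - 144 = 112 - 144 = -32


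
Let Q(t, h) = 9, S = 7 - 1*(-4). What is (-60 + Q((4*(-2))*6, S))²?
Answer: 2601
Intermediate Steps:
S = 11 (S = 7 + 4 = 11)
(-60 + Q((4*(-2))*6, S))² = (-60 + 9)² = (-51)² = 2601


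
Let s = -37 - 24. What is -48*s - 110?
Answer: 2818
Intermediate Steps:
s = -61
-48*s - 110 = -48*(-61) - 110 = 2928 - 110 = 2818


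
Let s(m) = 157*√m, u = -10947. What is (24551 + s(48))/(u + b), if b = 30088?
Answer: 24551/19141 + 628*√3/19141 ≈ 1.3395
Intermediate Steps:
(24551 + s(48))/(u + b) = (24551 + 157*√48)/(-10947 + 30088) = (24551 + 157*(4*√3))/19141 = (24551 + 628*√3)*(1/19141) = 24551/19141 + 628*√3/19141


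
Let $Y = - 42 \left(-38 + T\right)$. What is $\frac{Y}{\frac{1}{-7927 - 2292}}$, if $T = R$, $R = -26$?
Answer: $-27468672$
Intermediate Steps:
$T = -26$
$Y = 2688$ ($Y = - 42 \left(-38 - 26\right) = \left(-42\right) \left(-64\right) = 2688$)
$\frac{Y}{\frac{1}{-7927 - 2292}} = \frac{2688}{\frac{1}{-7927 - 2292}} = \frac{2688}{\frac{1}{-10219}} = \frac{2688}{- \frac{1}{10219}} = 2688 \left(-10219\right) = -27468672$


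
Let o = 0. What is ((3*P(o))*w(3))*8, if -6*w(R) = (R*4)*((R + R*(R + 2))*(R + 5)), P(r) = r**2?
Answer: 0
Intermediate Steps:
w(R) = -2*R*(5 + R)*(R + R*(2 + R))/3 (w(R) = -R*4*(R + R*(R + 2))*(R + 5)/6 = -4*R*(R + R*(2 + R))*(5 + R)/6 = -4*R*(5 + R)*(R + R*(2 + R))/6 = -2*R*(5 + R)*(R + R*(2 + R))/3)
((3*P(o))*w(3))*8 = ((3*0**2)*((2/3)*3**2*(-15 - 1*3**2 - 8*3)))*8 = ((3*0)*((2/3)*9*(-15 - 1*9 - 24)))*8 = (0*((2/3)*9*(-15 - 9 - 24)))*8 = (0*((2/3)*9*(-48)))*8 = (0*(-288))*8 = 0*8 = 0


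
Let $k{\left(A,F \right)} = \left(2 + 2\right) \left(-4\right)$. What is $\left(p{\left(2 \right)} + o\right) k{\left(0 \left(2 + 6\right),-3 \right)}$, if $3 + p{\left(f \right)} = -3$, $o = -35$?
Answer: $656$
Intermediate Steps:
$k{\left(A,F \right)} = -16$ ($k{\left(A,F \right)} = 4 \left(-4\right) = -16$)
$p{\left(f \right)} = -6$ ($p{\left(f \right)} = -3 - 3 = -6$)
$\left(p{\left(2 \right)} + o\right) k{\left(0 \left(2 + 6\right),-3 \right)} = \left(-6 - 35\right) \left(-16\right) = \left(-41\right) \left(-16\right) = 656$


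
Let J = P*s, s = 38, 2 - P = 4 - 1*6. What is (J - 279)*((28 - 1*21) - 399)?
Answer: 49784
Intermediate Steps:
P = 4 (P = 2 - (4 - 1*6) = 2 - (4 - 6) = 2 - 1*(-2) = 2 + 2 = 4)
J = 152 (J = 4*38 = 152)
(J - 279)*((28 - 1*21) - 399) = (152 - 279)*((28 - 1*21) - 399) = -127*((28 - 21) - 399) = -127*(7 - 399) = -127*(-392) = 49784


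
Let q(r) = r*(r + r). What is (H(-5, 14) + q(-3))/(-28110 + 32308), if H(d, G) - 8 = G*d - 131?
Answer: -175/4198 ≈ -0.041687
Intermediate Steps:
H(d, G) = -123 + G*d (H(d, G) = 8 + (G*d - 131) = 8 + (-131 + G*d) = -123 + G*d)
q(r) = 2*r² (q(r) = r*(2*r) = 2*r²)
(H(-5, 14) + q(-3))/(-28110 + 32308) = ((-123 + 14*(-5)) + 2*(-3)²)/(-28110 + 32308) = ((-123 - 70) + 2*9)/4198 = (-193 + 18)*(1/4198) = -175*1/4198 = -175/4198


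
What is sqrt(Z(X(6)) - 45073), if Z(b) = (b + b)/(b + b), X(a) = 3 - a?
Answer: 12*I*sqrt(313) ≈ 212.3*I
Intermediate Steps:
Z(b) = 1 (Z(b) = (2*b)/((2*b)) = (2*b)*(1/(2*b)) = 1)
sqrt(Z(X(6)) - 45073) = sqrt(1 - 45073) = sqrt(-45072) = 12*I*sqrt(313)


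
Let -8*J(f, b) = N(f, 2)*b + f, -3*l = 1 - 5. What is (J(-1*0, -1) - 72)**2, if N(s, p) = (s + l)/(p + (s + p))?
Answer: 2982529/576 ≈ 5178.0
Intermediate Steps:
l = 4/3 (l = -(1 - 5)/3 = -1/3*(-4) = 4/3 ≈ 1.3333)
N(s, p) = (4/3 + s)/(s + 2*p) (N(s, p) = (s + 4/3)/(p + (s + p)) = (4/3 + s)/(p + (p + s)) = (4/3 + s)/(s + 2*p))
J(f, b) = -f/8 - b*(4/3 + f)/(8*(4 + f)) (J(f, b) = -(((4/3 + f)/(f + 2*2))*b + f)/8 = -(((4/3 + f)/(f + 4))*b + f)/8 = -(((4/3 + f)/(4 + f))*b + f)/8 = -(b*(4/3 + f)/(4 + f) + f)/8 = -(f + b*(4/3 + f)/(4 + f))/8 = -f/8 - b*(4/3 + f)/(8*(4 + f)))
(J(-1*0, -1) - 72)**2 = ((-1*(-1)*(4 + 3*(-1*0)) - 3*(-1*0)*(4 - 1*0))/(24*(4 - 1*0)) - 72)**2 = ((-1*(-1)*(4 + 3*0) - 3*0*(4 + 0))/(24*(4 + 0)) - 72)**2 = ((1/24)*(-1*(-1)*(4 + 0) - 3*0*4)/4 - 72)**2 = ((1/24)*(1/4)*(-1*(-1)*4 + 0) - 72)**2 = ((1/24)*(1/4)*(4 + 0) - 72)**2 = ((1/24)*(1/4)*4 - 72)**2 = (1/24 - 72)**2 = (-1727/24)**2 = 2982529/576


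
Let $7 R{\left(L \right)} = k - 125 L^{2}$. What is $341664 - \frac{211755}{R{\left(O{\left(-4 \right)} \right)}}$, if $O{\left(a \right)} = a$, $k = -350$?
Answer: $\frac{160878537}{470} \approx 3.423 \cdot 10^{5}$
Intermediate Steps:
$R{\left(L \right)} = -50 - \frac{125 L^{2}}{7}$ ($R{\left(L \right)} = \frac{-350 - 125 L^{2}}{7} = -50 - \frac{125 L^{2}}{7}$)
$341664 - \frac{211755}{R{\left(O{\left(-4 \right)} \right)}} = 341664 - \frac{211755}{-50 - \frac{125 \left(-4\right)^{2}}{7}} = 341664 - \frac{211755}{-50 - \frac{2000}{7}} = 341664 - \frac{211755}{- \frac{2350}{7}} = 341664 - - \frac{296457}{470} = 341664 + \frac{296457}{470} = \frac{160878537}{470}$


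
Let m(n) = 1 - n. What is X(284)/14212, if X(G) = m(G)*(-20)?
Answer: 1415/3553 ≈ 0.39825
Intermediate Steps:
X(G) = -20 + 20*G (X(G) = (1 - G)*(-20) = -20 + 20*G)
X(284)/14212 = (-20 + 20*284)/14212 = (-20 + 5680)*(1/14212) = 5660*(1/14212) = 1415/3553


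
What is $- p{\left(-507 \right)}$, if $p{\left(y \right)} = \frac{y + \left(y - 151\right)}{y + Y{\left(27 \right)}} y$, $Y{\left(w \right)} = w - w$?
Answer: $1165$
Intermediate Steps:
$Y{\left(w \right)} = 0$
$p{\left(y \right)} = -151 + 2 y$ ($p{\left(y \right)} = \frac{y + \left(y - 151\right)}{y + 0} y = \frac{y + \left(-151 + y\right)}{y} y = \frac{-151 + 2 y}{y} y = -151 + 2 y$)
$- p{\left(-507 \right)} = - (-151 + 2 \left(-507\right)) = - (-151 - 1014) = \left(-1\right) \left(-1165\right) = 1165$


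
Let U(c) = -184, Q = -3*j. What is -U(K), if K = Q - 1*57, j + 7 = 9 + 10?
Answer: 184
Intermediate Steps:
j = 12 (j = -7 + (9 + 10) = -7 + 19 = 12)
Q = -36 (Q = -3*12 = -36)
K = -93 (K = -36 - 1*57 = -36 - 57 = -93)
-U(K) = -1*(-184) = 184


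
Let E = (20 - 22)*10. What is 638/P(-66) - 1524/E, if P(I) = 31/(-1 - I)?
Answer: 219161/155 ≈ 1413.9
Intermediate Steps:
E = -20 (E = -2*10 = -20)
638/P(-66) - 1524/E = 638/((-31/(1 - 66))) - 1524/(-20) = 638/((-31/(-65))) - 1524*(-1/20) = 638/((-31*(-1/65))) + 381/5 = 638/(31/65) + 381/5 = 638*(65/31) + 381/5 = 41470/31 + 381/5 = 219161/155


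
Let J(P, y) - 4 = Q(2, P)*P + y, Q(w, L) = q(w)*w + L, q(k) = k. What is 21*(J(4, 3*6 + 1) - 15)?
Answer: 840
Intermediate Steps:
Q(w, L) = L + w**2 (Q(w, L) = w*w + L = w**2 + L = L + w**2)
J(P, y) = 4 + y + P*(4 + P) (J(P, y) = 4 + ((P + 2**2)*P + y) = 4 + ((P + 4)*P + y) = 4 + ((4 + P)*P + y) = 4 + (P*(4 + P) + y) = 4 + (y + P*(4 + P)) = 4 + y + P*(4 + P))
21*(J(4, 3*6 + 1) - 15) = 21*((4 + (3*6 + 1) + 4*(4 + 4)) - 15) = 21*((4 + (18 + 1) + 4*8) - 15) = 21*((4 + 19 + 32) - 15) = 21*(55 - 15) = 21*40 = 840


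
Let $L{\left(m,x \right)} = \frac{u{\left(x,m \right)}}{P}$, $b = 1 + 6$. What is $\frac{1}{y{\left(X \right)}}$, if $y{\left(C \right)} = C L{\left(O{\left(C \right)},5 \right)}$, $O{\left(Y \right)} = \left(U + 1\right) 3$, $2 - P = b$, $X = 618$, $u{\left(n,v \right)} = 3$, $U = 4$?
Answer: $- \frac{5}{1854} \approx -0.0026969$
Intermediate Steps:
$b = 7$
$P = -5$ ($P = 2 - 7 = -5$)
$O{\left(Y \right)} = 15$ ($O{\left(Y \right)} = \left(4 + 1\right) 3 = 5 \cdot 3 = 15$)
$L{\left(m,x \right)} = - \frac{3}{5}$ ($L{\left(m,x \right)} = \frac{3}{-5} = 3 \left(- \frac{1}{5}\right) = - \frac{3}{5}$)
$y{\left(C \right)} = - \frac{3 C}{5}$ ($y{\left(C \right)} = C \left(- \frac{3}{5}\right) = - \frac{3 C}{5}$)
$\frac{1}{y{\left(X \right)}} = \frac{1}{\left(- \frac{3}{5}\right) 618} = \frac{1}{- \frac{1854}{5}} = - \frac{5}{1854}$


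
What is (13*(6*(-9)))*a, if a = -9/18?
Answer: 351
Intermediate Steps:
a = -½ (a = -9*1/18 = -½ ≈ -0.50000)
(13*(6*(-9)))*a = (13*(6*(-9)))*(-½) = (13*(-54))*(-½) = -702*(-½) = 351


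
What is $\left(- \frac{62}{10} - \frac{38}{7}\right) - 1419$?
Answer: $- \frac{50072}{35} \approx -1430.6$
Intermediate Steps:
$\left(- \frac{62}{10} - \frac{38}{7}\right) - 1419 = \left(\left(-62\right) \frac{1}{10} - \frac{38}{7}\right) - 1419 = \left(- \frac{31}{5} - \frac{38}{7}\right) - 1419 = - \frac{407}{35} - 1419 = - \frac{50072}{35}$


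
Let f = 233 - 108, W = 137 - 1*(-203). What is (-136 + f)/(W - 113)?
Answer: -11/227 ≈ -0.048458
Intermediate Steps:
W = 340 (W = 137 + 203 = 340)
f = 125
(-136 + f)/(W - 113) = (-136 + 125)/(340 - 113) = -11/227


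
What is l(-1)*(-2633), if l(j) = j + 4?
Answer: -7899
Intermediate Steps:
l(j) = 4 + j
l(-1)*(-2633) = (4 - 1)*(-2633) = 3*(-2633) = -7899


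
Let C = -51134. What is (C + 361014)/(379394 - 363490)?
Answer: 38735/1988 ≈ 19.484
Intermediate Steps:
(C + 361014)/(379394 - 363490) = (-51134 + 361014)/(379394 - 363490) = 309880/15904 = 309880*(1/15904) = 38735/1988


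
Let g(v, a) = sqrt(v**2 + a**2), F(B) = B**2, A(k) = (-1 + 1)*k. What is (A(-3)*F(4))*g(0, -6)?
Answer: 0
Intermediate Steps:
A(k) = 0 (A(k) = 0*k = 0)
g(v, a) = sqrt(a**2 + v**2)
(A(-3)*F(4))*g(0, -6) = (0*4**2)*sqrt((-6)**2 + 0**2) = (0*16)*sqrt(36 + 0) = 0*sqrt(36) = 0*6 = 0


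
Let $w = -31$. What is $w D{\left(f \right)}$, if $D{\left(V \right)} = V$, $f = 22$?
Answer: $-682$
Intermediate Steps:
$w D{\left(f \right)} = \left(-31\right) 22 = -682$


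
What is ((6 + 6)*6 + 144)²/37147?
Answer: 46656/37147 ≈ 1.2560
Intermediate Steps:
((6 + 6)*6 + 144)²/37147 = (12*6 + 144)²*(1/37147) = (72 + 144)²*(1/37147) = 216²*(1/37147) = 46656*(1/37147) = 46656/37147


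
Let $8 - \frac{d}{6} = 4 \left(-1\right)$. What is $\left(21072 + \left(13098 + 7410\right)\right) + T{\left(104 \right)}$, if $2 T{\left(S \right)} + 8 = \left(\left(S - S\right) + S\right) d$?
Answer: $45320$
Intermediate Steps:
$d = 72$ ($d = 48 - 6 \cdot 4 \left(-1\right) = 48 - -24 = 48 + 24 = 72$)
$T{\left(S \right)} = -4 + 36 S$ ($T{\left(S \right)} = -4 + \frac{\left(\left(S - S\right) + S\right) 72}{2} = -4 + \frac{\left(0 + S\right) 72}{2} = -4 + \frac{S 72}{2} = -4 + \frac{72 S}{2} = -4 + 36 S$)
$\left(21072 + \left(13098 + 7410\right)\right) + T{\left(104 \right)} = \left(21072 + \left(13098 + 7410\right)\right) + \left(-4 + 36 \cdot 104\right) = \left(21072 + 20508\right) + \left(-4 + 3744\right) = 41580 + 3740 = 45320$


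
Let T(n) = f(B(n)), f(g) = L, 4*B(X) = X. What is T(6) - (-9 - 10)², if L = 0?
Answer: -361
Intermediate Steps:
B(X) = X/4
f(g) = 0
T(n) = 0
T(6) - (-9 - 10)² = 0 - (-9 - 10)² = 0 - 1*(-19)² = 0 - 1*361 = 0 - 361 = -361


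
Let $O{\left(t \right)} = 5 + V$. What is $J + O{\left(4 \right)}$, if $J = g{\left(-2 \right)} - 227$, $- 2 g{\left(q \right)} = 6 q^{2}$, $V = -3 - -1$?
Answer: $-236$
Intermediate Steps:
$V = -2$ ($V = -3 + 1 = -2$)
$g{\left(q \right)} = - 3 q^{2}$ ($g{\left(q \right)} = - \frac{6 q^{2}}{2} = - 3 q^{2}$)
$O{\left(t \right)} = 3$ ($O{\left(t \right)} = 5 - 2 = 3$)
$J = -239$ ($J = - 3 \left(-2\right)^{2} - 227 = \left(-3\right) 4 - 227 = -12 - 227 = -239$)
$J + O{\left(4 \right)} = -239 + 3 = -236$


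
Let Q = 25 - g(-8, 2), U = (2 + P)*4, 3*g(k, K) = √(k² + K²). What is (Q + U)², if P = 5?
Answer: 25349/9 - 212*√17/3 ≈ 2525.2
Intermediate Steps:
g(k, K) = √(K² + k²)/3 (g(k, K) = √(k² + K²)/3 = √(K² + k²)/3)
U = 28 (U = (2 + 5)*4 = 7*4 = 28)
Q = 25 - 2*√17/3 (Q = 25 - √(2² + (-8)²)/3 = 25 - √(4 + 64)/3 = 25 - √68/3 = 25 - 2*√17/3 ≈ 22.251)
(Q + U)² = ((25 - 2*√17/3) + 28)² = (53 - 2*√17/3)²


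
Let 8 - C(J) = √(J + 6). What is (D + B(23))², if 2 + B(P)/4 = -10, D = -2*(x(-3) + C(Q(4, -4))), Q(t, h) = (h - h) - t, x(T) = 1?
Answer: 4364 - 264*√2 ≈ 3990.6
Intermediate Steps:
Q(t, h) = -t (Q(t, h) = 0 - t = -t)
C(J) = 8 - √(6 + J) (C(J) = 8 - √(J + 6) = 8 - √(6 + J))
D = -18 + 2*√2 (D = -2*(1 + (8 - √(6 - 1*4))) = -2*(1 + (8 - √(6 - 4))) = -2*(1 + (8 - √2)) = -2*(9 - √2) = -18 + 2*√2 ≈ -15.172)
B(P) = -48 (B(P) = -8 + 4*(-10) = -8 - 40 = -48)
(D + B(23))² = ((-18 + 2*√2) - 48)² = (-66 + 2*√2)²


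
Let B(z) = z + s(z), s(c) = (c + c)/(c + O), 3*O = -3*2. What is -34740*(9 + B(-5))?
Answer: -1320120/7 ≈ -1.8859e+5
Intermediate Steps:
O = -2 (O = (-3*2)/3 = (1/3)*(-6) = -2)
s(c) = 2*c/(-2 + c) (s(c) = (c + c)/(c - 2) = (2*c)/(-2 + c) = 2*c/(-2 + c))
B(z) = z + 2*z/(-2 + z)
-34740*(9 + B(-5)) = -34740*(9 + (-5)**2/(-2 - 5)) = -34740*(9 + 25/(-7)) = -34740*(9 + 25*(-1/7)) = -34740*(9 - 25/7) = -34740*38/7 = -8685*152/7 = -1320120/7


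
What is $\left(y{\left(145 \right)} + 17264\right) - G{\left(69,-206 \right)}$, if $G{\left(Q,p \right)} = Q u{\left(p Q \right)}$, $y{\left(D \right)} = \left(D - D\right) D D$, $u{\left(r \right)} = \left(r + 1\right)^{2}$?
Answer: $-13938629197$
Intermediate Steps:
$u{\left(r \right)} = \left(1 + r\right)^{2}$
$y{\left(D \right)} = 0$ ($y{\left(D \right)} = 0 D D = 0 D = 0$)
$G{\left(Q,p \right)} = Q \left(1 + Q p\right)^{2}$ ($G{\left(Q,p \right)} = Q \left(1 + p Q\right)^{2} = Q \left(1 + Q p\right)^{2}$)
$\left(y{\left(145 \right)} + 17264\right) - G{\left(69,-206 \right)} = \left(0 + 17264\right) - 69 \left(1 + 69 \left(-206\right)\right)^{2} = 17264 - 69 \left(1 - 14214\right)^{2} = 17264 - 69 \left(-14213\right)^{2} = 17264 - 69 \cdot 202009369 = 17264 - 13938646461 = -13938629197$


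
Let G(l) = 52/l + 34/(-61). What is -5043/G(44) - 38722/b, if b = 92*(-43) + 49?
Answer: -13204489153/1637033 ≈ -8066.1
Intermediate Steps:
G(l) = -34/61 + 52/l (G(l) = 52/l + 34*(-1/61) = 52/l - 34/61 = -34/61 + 52/l)
b = -3907 (b = -3956 + 49 = -3907)
-5043/G(44) - 38722/b = -5043/(-34/61 + 52/44) - 38722/(-3907) = -5043/(-34/61 + 52*(1/44)) - 38722*(-1/3907) = -5043/(-34/61 + 13/11) + 38722/3907 = -5043/419/671 + 38722/3907 = -5043*671/419 + 38722/3907 = -3383853/419 + 38722/3907 = -13204489153/1637033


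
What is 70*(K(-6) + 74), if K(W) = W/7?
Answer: 5120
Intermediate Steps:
K(W) = W/7 (K(W) = W*(1/7) = W/7)
70*(K(-6) + 74) = 70*((1/7)*(-6) + 74) = 70*(-6/7 + 74) = 70*(512/7) = 5120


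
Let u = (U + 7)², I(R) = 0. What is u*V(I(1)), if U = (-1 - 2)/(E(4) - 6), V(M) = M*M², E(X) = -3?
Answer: 0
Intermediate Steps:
V(M) = M³
U = ⅓ (U = (-1 - 2)/(-3 - 6) = -3/(-9) = -3*(-⅑) = ⅓ ≈ 0.33333)
u = 484/9 (u = (⅓ + 7)² = (22/3)² = 484/9 ≈ 53.778)
u*V(I(1)) = (484/9)*0³ = (484/9)*0 = 0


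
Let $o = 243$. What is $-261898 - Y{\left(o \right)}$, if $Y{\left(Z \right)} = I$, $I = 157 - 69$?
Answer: $-261986$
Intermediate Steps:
$I = 88$
$Y{\left(Z \right)} = 88$
$-261898 - Y{\left(o \right)} = -261898 - 88 = -261986$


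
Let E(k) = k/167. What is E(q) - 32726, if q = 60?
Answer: -5465182/167 ≈ -32726.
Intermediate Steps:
E(k) = k/167 (E(k) = k*(1/167) = k/167)
E(q) - 32726 = (1/167)*60 - 32726 = 60/167 - 32726 = -5465182/167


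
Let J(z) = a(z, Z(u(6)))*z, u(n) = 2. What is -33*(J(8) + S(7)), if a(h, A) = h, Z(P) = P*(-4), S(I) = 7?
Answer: -2343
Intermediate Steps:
Z(P) = -4*P
J(z) = z**2 (J(z) = z*z = z**2)
-33*(J(8) + S(7)) = -33*(8**2 + 7) = -33*(64 + 7) = -33*71 = -2343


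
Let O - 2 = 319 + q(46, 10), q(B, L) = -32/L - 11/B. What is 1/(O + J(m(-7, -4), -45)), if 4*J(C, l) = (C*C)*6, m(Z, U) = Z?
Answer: 115/44972 ≈ 0.0025571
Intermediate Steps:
J(C, l) = 3*C²/2 (J(C, l) = ((C*C)*6)/4 = (C²*6)/4 = (6*C²)/4 = 3*C²/2)
O = 73039/230 (O = 2 + (319 + (-32/10 - 11/46)) = 2 + (319 + (-32*⅒ - 11*1/46)) = 2 + (319 + (-16/5 - 11/46)) = 2 + (319 - 791/230) = 2 + 72579/230 = 73039/230 ≈ 317.56)
1/(O + J(m(-7, -4), -45)) = 1/(73039/230 + (3/2)*(-7)²) = 1/(73039/230 + (3/2)*49) = 1/(73039/230 + 147/2) = 1/(44972/115) = 115/44972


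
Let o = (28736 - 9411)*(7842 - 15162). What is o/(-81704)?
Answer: 17682375/10213 ≈ 1731.4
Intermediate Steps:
o = -141459000 (o = 19325*(-7320) = -141459000)
o/(-81704) = -141459000/(-81704) = -141459000*(-1/81704) = 17682375/10213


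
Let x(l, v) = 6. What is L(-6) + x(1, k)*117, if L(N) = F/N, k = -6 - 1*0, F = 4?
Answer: 2104/3 ≈ 701.33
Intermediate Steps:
k = -6 (k = -6 + 0 = -6)
L(N) = 4/N
L(-6) + x(1, k)*117 = 4/(-6) + 6*117 = 4*(-⅙) + 702 = -⅔ + 702 = 2104/3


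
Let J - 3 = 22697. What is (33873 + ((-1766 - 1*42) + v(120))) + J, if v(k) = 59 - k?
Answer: 54704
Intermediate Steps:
J = 22700 (J = 3 + 22697 = 22700)
(33873 + ((-1766 - 1*42) + v(120))) + J = (33873 + ((-1766 - 1*42) + (59 - 1*120))) + 22700 = (33873 + ((-1766 - 42) + (59 - 120))) + 22700 = (33873 + (-1808 - 61)) + 22700 = (33873 - 1869) + 22700 = 32004 + 22700 = 54704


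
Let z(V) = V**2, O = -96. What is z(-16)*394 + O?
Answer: 100768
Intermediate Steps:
z(-16)*394 + O = (-16)**2*394 - 96 = 256*394 - 96 = 100864 - 96 = 100768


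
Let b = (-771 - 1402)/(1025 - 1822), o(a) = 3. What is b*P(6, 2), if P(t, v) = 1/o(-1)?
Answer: 2173/2391 ≈ 0.90882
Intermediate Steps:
b = 2173/797 (b = -2173/(-797) = -2173*(-1/797) = 2173/797 ≈ 2.7265)
P(t, v) = ⅓ (P(t, v) = 1/3 = ⅓)
b*P(6, 2) = (2173/797)*(⅓) = 2173/2391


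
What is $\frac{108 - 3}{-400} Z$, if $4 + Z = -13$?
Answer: $\frac{357}{80} \approx 4.4625$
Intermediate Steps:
$Z = -17$ ($Z = -4 - 13 = -17$)
$\frac{108 - 3}{-400} Z = \frac{108 - 3}{-400} \left(-17\right) = \left(108 - 3\right) \left(- \frac{1}{400}\right) \left(-17\right) = 105 \left(- \frac{1}{400}\right) \left(-17\right) = \left(- \frac{21}{80}\right) \left(-17\right) = \frac{357}{80}$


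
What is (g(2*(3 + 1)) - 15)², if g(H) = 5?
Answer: 100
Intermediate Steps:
(g(2*(3 + 1)) - 15)² = (5 - 15)² = (-10)² = 100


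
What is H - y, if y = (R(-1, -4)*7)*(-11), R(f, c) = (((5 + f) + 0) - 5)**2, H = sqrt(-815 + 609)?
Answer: 77 + I*sqrt(206) ≈ 77.0 + 14.353*I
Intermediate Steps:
H = I*sqrt(206) (H = sqrt(-206) = I*sqrt(206) ≈ 14.353*I)
R(f, c) = f**2 (R(f, c) = ((5 + f) - 5)**2 = f**2)
y = -77 (y = ((-1)**2*7)*(-11) = (1*7)*(-11) = 7*(-11) = -77)
H - y = I*sqrt(206) - 1*(-77) = I*sqrt(206) + 77 = 77 + I*sqrt(206)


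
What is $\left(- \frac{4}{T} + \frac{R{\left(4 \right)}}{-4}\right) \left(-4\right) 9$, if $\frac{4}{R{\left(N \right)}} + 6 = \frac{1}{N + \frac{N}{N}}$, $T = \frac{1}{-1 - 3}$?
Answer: $- \frac{16884}{29} \approx -582.21$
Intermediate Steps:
$T = - \frac{1}{4}$ ($T = \frac{1}{-4} = - \frac{1}{4} \approx -0.25$)
$R{\left(N \right)} = \frac{4}{-6 + \frac{1}{1 + N}}$ ($R{\left(N \right)} = \frac{4}{-6 + \frac{1}{N + \frac{N}{N}}} = \frac{4}{-6 + \frac{1}{N + 1}} = \frac{4}{-6 + \frac{1}{1 + N}}$)
$\left(- \frac{4}{T} + \frac{R{\left(4 \right)}}{-4}\right) \left(-4\right) 9 = \left(- \frac{4}{- \frac{1}{4}} + \frac{4 \frac{1}{5 + 6 \cdot 4} \left(-1 - 4\right)}{-4}\right) \left(-4\right) 9 = \left(\left(-4\right) \left(-4\right) + \frac{4 \left(-1 - 4\right)}{5 + 24} \left(- \frac{1}{4}\right)\right) \left(-4\right) 9 = \left(16 + 4 \cdot \frac{1}{29} \left(-5\right) \left(- \frac{1}{4}\right)\right) \left(-4\right) 9 = \left(16 - - \frac{5}{29}\right) \left(-4\right) 9 = \left(16 + \frac{5}{29}\right) \left(-4\right) 9 = \frac{469}{29} \left(-4\right) 9 = \left(- \frac{1876}{29}\right) 9 = - \frac{16884}{29}$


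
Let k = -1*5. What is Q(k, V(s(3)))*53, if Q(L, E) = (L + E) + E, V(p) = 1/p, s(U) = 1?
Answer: -159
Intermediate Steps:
k = -5
Q(L, E) = L + 2*E (Q(L, E) = (E + L) + E = L + 2*E)
Q(k, V(s(3)))*53 = (-5 + 2/1)*53 = (-5 + 2*1)*53 = (-5 + 2)*53 = -3*53 = -159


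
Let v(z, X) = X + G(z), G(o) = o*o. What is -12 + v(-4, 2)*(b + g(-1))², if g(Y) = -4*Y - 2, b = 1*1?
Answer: 150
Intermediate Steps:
b = 1
G(o) = o²
g(Y) = -2 - 4*Y
v(z, X) = X + z²
-12 + v(-4, 2)*(b + g(-1))² = -12 + (2 + (-4)²)*(1 + (-2 - 4*(-1)))² = -12 + (2 + 16)*(1 + (-2 + 4))² = -12 + 18*(1 + 2)² = -12 + 18*3² = -12 + 18*9 = -12 + 162 = 150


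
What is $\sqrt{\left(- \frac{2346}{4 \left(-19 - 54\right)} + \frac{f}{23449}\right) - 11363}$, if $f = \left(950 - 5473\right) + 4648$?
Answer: $\frac{5 i \sqrt{5323533373296078}}{3423554} \approx 106.56 i$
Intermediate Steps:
$f = 125$ ($f = -4523 + 4648 = 125$)
$\sqrt{\left(- \frac{2346}{4 \left(-19 - 54\right)} + \frac{f}{23449}\right) - 11363} = \sqrt{\left(- \frac{2346}{4 \left(-19 - 54\right)} + \frac{125}{23449}\right) - 11363} = \sqrt{\left(- \frac{2346}{4 \left(-73\right)} + 125 \cdot \frac{1}{23449}\right) - 11363} = \sqrt{\left(- \frac{2346}{-292} + \frac{125}{23449}\right) - 11363} = \sqrt{\left(\left(-2346\right) \left(- \frac{1}{292}\right) + \frac{125}{23449}\right) - 11363} = \sqrt{\left(\frac{1173}{146} + \frac{125}{23449}\right) - 11363} = \sqrt{\frac{27523927}{3423554} - 11363} = \sqrt{- \frac{38874320175}{3423554}} = \frac{5 i \sqrt{5323533373296078}}{3423554}$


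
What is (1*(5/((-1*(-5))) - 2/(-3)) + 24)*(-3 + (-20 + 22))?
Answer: -77/3 ≈ -25.667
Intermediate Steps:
(1*(5/((-1*(-5))) - 2/(-3)) + 24)*(-3 + (-20 + 22)) = (1*(5/5 - 2*(-⅓)) + 24)*(-3 + 2) = (1*(5*(⅕) + ⅔) + 24)*(-1) = (1*(1 + ⅔) + 24)*(-1) = (1*(5/3) + 24)*(-1) = (5/3 + 24)*(-1) = (77/3)*(-1) = -77/3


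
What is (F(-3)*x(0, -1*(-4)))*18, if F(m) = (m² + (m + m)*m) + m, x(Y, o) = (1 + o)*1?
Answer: 2160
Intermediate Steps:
x(Y, o) = 1 + o
F(m) = m + 3*m² (F(m) = (m² + (2*m)*m) + m = (m² + 2*m²) + m = 3*m² + m = m + 3*m²)
(F(-3)*x(0, -1*(-4)))*18 = ((-3*(1 + 3*(-3)))*(1 - 1*(-4)))*18 = ((-3*(1 - 9))*(1 + 4))*18 = (-3*(-8)*5)*18 = (24*5)*18 = 120*18 = 2160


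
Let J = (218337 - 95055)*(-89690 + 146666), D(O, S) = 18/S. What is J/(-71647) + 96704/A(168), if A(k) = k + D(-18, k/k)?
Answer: -649778440832/6663171 ≈ -97518.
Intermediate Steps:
J = 7024115232 (J = 123282*56976 = 7024115232)
A(k) = 18 + k (A(k) = k + 18/((k/k)) = k + 18/1 = k + 18*1 = k + 18 = 18 + k)
J/(-71647) + 96704/A(168) = 7024115232/(-71647) + 96704/(18 + 168) = 7024115232*(-1/71647) + 96704/186 = -7024115232/71647 + 96704*(1/186) = -7024115232/71647 + 48352/93 = -649778440832/6663171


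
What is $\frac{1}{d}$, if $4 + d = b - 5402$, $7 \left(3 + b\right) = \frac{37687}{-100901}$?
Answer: $- \frac{706307}{3820452250} \approx -0.00018488$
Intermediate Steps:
$b = - \frac{2156608}{706307}$ ($b = -3 + \frac{37687 \frac{1}{-100901}}{7} = -3 + \frac{37687 \left(- \frac{1}{100901}\right)}{7} = -3 + \frac{1}{7} \left(- \frac{37687}{100901}\right) = -3 - \frac{37687}{706307} = - \frac{2156608}{706307} \approx -3.0534$)
$d = - \frac{3820452250}{706307}$ ($d = -4 - \frac{3817627022}{706307} = - \frac{3820452250}{706307} \approx -5409.1$)
$\frac{1}{d} = \frac{1}{- \frac{3820452250}{706307}} = - \frac{706307}{3820452250}$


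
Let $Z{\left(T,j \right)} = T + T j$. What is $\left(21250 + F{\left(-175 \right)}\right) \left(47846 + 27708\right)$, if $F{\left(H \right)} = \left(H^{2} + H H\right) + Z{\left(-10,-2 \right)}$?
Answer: $6233960540$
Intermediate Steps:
$F{\left(H \right)} = 10 + 2 H^{2}$ ($F{\left(H \right)} = \left(H^{2} + H H\right) - 10 \left(1 - 2\right) = \left(H^{2} + H^{2}\right) - -10 = 2 H^{2} + 10 = 10 + 2 H^{2}$)
$\left(21250 + F{\left(-175 \right)}\right) \left(47846 + 27708\right) = \left(21250 + \left(10 + 2 \left(-175\right)^{2}\right)\right) \left(47846 + 27708\right) = \left(21250 + \left(10 + 2 \cdot 30625\right)\right) 75554 = \left(21250 + \left(10 + 61250\right)\right) 75554 = \left(21250 + 61260\right) 75554 = 82510 \cdot 75554 = 6233960540$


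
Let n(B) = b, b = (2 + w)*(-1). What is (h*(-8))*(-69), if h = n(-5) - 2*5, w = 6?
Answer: -9936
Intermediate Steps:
b = -8 (b = (2 + 6)*(-1) = 8*(-1) = -8)
n(B) = -8
h = -18 (h = -8 - 2*5 = -8 - 10 = -18)
(h*(-8))*(-69) = -18*(-8)*(-69) = 144*(-69) = -9936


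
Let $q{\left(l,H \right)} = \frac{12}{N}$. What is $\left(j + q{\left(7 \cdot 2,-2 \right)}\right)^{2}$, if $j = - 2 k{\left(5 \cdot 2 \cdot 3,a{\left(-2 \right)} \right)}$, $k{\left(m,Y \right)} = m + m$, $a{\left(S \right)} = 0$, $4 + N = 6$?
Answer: $12996$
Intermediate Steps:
$N = 2$ ($N = -4 + 6 = 2$)
$k{\left(m,Y \right)} = 2 m$
$q{\left(l,H \right)} = 6$ ($q{\left(l,H \right)} = \frac{12}{2} = 12 \cdot \frac{1}{2} = 6$)
$j = -120$ ($j = - 2 \cdot 2 \cdot 5 \cdot 2 \cdot 3 = - 2 \cdot 2 \cdot 10 \cdot 3 = - 2 \cdot 2 \cdot 30 = \left(-2\right) 60 = -120$)
$\left(j + q{\left(7 \cdot 2,-2 \right)}\right)^{2} = \left(-120 + 6\right)^{2} = \left(-114\right)^{2} = 12996$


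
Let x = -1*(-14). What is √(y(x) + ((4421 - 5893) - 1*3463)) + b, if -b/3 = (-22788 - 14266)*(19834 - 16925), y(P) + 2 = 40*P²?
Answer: 323370258 + √2903 ≈ 3.2337e+8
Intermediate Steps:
x = 14
y(P) = -2 + 40*P²
b = 323370258 (b = -3*(-22788 - 14266)*(19834 - 16925) = -(-111162)*2909 = -3*(-107790086) = 323370258)
√(y(x) + ((4421 - 5893) - 1*3463)) + b = √((-2 + 40*14²) + ((4421 - 5893) - 1*3463)) + 323370258 = √((-2 + 40*196) + (-1472 - 3463)) + 323370258 = √((-2 + 7840) - 4935) + 323370258 = √(7838 - 4935) + 323370258 = √2903 + 323370258 = 323370258 + √2903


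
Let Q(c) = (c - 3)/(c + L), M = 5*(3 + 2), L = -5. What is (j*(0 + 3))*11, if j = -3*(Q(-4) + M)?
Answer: -2552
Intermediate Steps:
M = 25 (M = 5*5 = 25)
Q(c) = (-3 + c)/(-5 + c) (Q(c) = (c - 3)/(c - 5) = (-3 + c)/(-5 + c))
j = -232/3 (j = -3*((-3 - 4)/(-5 - 4) + 25) = -3*(-7/(-9) + 25) = -3*(-⅑*(-7) + 25) = -3*(7/9 + 25) = -3*232/9 = -232/3 ≈ -77.333)
(j*(0 + 3))*11 = -232*(0 + 3)/3*11 = -232/3*3*11 = -232*11 = -2552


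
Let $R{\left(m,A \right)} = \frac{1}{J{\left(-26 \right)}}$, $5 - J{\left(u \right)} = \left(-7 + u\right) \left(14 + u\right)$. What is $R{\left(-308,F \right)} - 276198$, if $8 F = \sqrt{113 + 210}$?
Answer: $- \frac{107993419}{391} \approx -2.762 \cdot 10^{5}$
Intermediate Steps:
$F = \frac{\sqrt{323}}{8}$ ($F = \frac{\sqrt{113 + 210}}{8} = \frac{\sqrt{323}}{8} \approx 2.2465$)
$J{\left(u \right)} = 5 - \left(-7 + u\right) \left(14 + u\right)$
$R{\left(m,A \right)} = - \frac{1}{391}$ ($R{\left(m,A \right)} = \frac{1}{103 - \left(-26\right)^{2} - -182} = \frac{1}{103 - 676 + 182} = \frac{1}{-391} = - \frac{1}{391}$)
$R{\left(-308,F \right)} - 276198 = - \frac{1}{391} - 276198 = - \frac{107993419}{391}$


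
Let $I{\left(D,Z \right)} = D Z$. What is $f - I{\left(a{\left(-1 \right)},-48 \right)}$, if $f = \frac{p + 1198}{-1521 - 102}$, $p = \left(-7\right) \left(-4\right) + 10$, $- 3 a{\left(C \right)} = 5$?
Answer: $- \frac{43692}{541} \approx -80.762$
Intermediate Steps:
$a{\left(C \right)} = - \frac{5}{3}$ ($a{\left(C \right)} = \left(- \frac{1}{3}\right) 5 = - \frac{5}{3}$)
$p = 38$ ($p = 28 + 10 = 38$)
$f = - \frac{412}{541}$ ($f = \frac{38 + 1198}{-1521 - 102} = \frac{1236}{-1623} = 1236 \left(- \frac{1}{1623}\right) = - \frac{412}{541} \approx -0.76155$)
$f - I{\left(a{\left(-1 \right)},-48 \right)} = - \frac{412}{541} - \left(- \frac{5}{3}\right) \left(-48\right) = - \frac{412}{541} - 80 = - \frac{43692}{541}$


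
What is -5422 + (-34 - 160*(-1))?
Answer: -5296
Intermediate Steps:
-5422 + (-34 - 160*(-1)) = -5422 + (-34 - 40*(-4)) = -5422 + (-34 + 160) = -5422 + 126 = -5296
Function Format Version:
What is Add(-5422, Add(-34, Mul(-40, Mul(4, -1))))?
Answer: -5296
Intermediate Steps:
Add(-5422, Add(-34, Mul(-40, Mul(4, -1)))) = Add(-5422, Add(-34, Mul(-40, -4))) = Add(-5422, Add(-34, 160)) = Add(-5422, 126) = -5296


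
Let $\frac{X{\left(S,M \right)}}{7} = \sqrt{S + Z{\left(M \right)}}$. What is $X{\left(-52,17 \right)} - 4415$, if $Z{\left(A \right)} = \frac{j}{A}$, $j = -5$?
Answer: $-4415 + \frac{7 i \sqrt{15113}}{17} \approx -4415.0 + 50.62 i$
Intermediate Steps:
$Z{\left(A \right)} = - \frac{5}{A}$
$X{\left(S,M \right)} = 7 \sqrt{S - \frac{5}{M}}$
$X{\left(-52,17 \right)} - 4415 = 7 \sqrt{-52 - \frac{5}{17}} - 4415 = 7 \sqrt{- \frac{889}{17}} - 4415 = 7 \frac{i \sqrt{15113}}{17} - 4415 = \frac{7 i \sqrt{15113}}{17} - 4415 = -4415 + \frac{7 i \sqrt{15113}}{17}$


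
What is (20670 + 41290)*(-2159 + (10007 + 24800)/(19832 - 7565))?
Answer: -1638820066160/12267 ≈ -1.3360e+8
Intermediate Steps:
(20670 + 41290)*(-2159 + (10007 + 24800)/(19832 - 7565)) = 61960*(-2159 + 34807/12267) = 61960*(-26449646/12267) = -1638820066160/12267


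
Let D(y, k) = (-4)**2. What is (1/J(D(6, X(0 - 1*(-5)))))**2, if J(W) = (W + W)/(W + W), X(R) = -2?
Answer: 1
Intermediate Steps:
D(y, k) = 16
J(W) = 1 (J(W) = (2*W)/((2*W)) = (2*W)*(1/(2*W)) = 1)
(1/J(D(6, X(0 - 1*(-5)))))**2 = (1/1)**2 = 1**2 = 1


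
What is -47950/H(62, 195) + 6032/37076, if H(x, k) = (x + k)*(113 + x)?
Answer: -165550/183241 ≈ -0.90345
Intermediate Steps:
H(x, k) = (113 + x)*(k + x) (H(x, k) = (k + x)*(113 + x) = (113 + x)*(k + x))
-47950/H(62, 195) + 6032/37076 = -47950/(62² + 113*195 + 113*62 + 195*62) + 6032/37076 = -47950/(3844 + 22035 + 7006 + 12090) + 6032*(1/37076) = -47950/44975 + 116/713 = -47950*1/44975 + 116/713 = -274/257 + 116/713 = -165550/183241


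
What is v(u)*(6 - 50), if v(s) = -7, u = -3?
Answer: 308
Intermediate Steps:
v(u)*(6 - 50) = -7*(6 - 50) = -7*(-44) = 308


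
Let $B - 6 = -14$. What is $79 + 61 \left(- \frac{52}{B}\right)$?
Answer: $\frac{951}{2} \approx 475.5$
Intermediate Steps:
$B = -8$ ($B = 6 - 14 = -8$)
$79 + 61 \left(- \frac{52}{B}\right) = 79 + 61 \left(- \frac{52}{-8}\right) = 79 + 61 \left(\left(-52\right) \left(- \frac{1}{8}\right)\right) = 79 + 61 \cdot \frac{13}{2} = 79 + \frac{793}{2} = \frac{951}{2}$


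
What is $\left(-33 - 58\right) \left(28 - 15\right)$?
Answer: $-1183$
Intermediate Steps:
$\left(-33 - 58\right) \left(28 - 15\right) = \left(-33 - 58\right) 13 = \left(-91\right) 13 = -1183$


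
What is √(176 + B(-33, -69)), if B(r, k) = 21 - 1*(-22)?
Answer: √219 ≈ 14.799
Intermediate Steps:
B(r, k) = 43 (B(r, k) = 21 + 22 = 43)
√(176 + B(-33, -69)) = √(176 + 43) = √219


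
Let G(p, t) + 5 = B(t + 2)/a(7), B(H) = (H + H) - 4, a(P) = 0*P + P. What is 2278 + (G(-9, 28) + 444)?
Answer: 2725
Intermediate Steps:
a(P) = P (a(P) = 0 + P = P)
B(H) = -4 + 2*H (B(H) = 2*H - 4 = -4 + 2*H)
G(p, t) = -5 + 2*t/7 (G(p, t) = -5 + (-4 + 2*(t + 2))/7 = -5 + (-4 + 2*(2 + t))*(1/7) = -5 + (-4 + (4 + 2*t))*(1/7) = -5 + (2*t)*(1/7) = -5 + 2*t/7)
2278 + (G(-9, 28) + 444) = 2278 + ((-5 + (2/7)*28) + 444) = 2278 + ((-5 + 8) + 444) = 2278 + (3 + 444) = 2278 + 447 = 2725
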